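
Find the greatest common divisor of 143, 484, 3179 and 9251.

143 = 11 · 13; 484 = 2² · 11²; 3179 = 11 · 17²; 9251 = 11 · 29²
gcd takes min exponent of each prime: 11 = 11

11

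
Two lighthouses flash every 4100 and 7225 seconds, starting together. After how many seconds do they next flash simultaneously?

4100 = 2² · 5² · 41; 7225 = 5² · 17²
max exponents: 2² · 5² · 17² · 41 = 1184900

1184900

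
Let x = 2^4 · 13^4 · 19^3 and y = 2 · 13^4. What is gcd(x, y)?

min exponent per shared prime: 2 · 13^4 = 57122

57122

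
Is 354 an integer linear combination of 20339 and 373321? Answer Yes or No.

Yes

By Bézout, 20339p − 373321q = 354 has integer solutions iff gcd(20339, 373321) | 354.
Euclid: 373321 = 18·20339 + 7219; 20339 = 2·7219 + 5901; 7219 = 1·5901 + 1318; 5901 = 4·1318 + 629; 1318 = 2·629 + 60; 629 = 10·60 + 29; 60 = 2·29 + 2; 29 = 14·2 + 1; 2 = 2·1 + 0. gcd = 1; 354 mod 1 = 0. Yes.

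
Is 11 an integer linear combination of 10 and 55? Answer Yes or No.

gcd(10, 55): 55 = 5·10 + 5; 10 = 2·5 + 0 → 5
5 does not divide 11, so a solution does not exist.

No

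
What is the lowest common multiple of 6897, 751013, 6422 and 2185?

10596650737530

6897 = 3 · 11² · 19; 751013 = 19 · 29² · 47; 6422 = 2 · 13² · 19; 2185 = 5 · 19 · 23
lcm takes max exponent of each prime: 2 · 3 · 5 · 11² · 13² · 19 · 23 · 29² · 47 = 10596650737530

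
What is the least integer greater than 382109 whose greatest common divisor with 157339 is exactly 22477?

Multiples of 22477 above 382109: 22477·18, 22477·19, … . Need the cofactor coprime to 157339/22477 = 7.
Checking s = 18, 19, … the first with gcd(s, 7) = 1 is s = 18, giving 404586.

404586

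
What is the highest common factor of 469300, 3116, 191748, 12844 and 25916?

469300 = 2² · 5² · 13 · 19²; 3116 = 2² · 19 · 41; 191748 = 2² · 3 · 19 · 29²; 12844 = 2² · 13² · 19; 25916 = 2² · 11 · 19 · 31
gcd takes min exponent of each prime: 2² · 19 = 76

76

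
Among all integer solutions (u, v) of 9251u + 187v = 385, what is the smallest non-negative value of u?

15

gcd(9251, 187) = 11 (Euclid: 9251 = 49·187 + 88; 187 = 2·88 + 11; 88 = 8·11 + 0), and 11 | 385.
Extended Euclid: 9251·(-2) + 187·(99) = 11. Scale by 35: u₀ = -70.
General solution u = u₀ + 17t; reducing mod 17 gives u = 15 (and v = -740).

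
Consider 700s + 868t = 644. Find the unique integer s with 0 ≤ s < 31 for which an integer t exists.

Reduce mod 868: 700s ≡ 644 (mod 868). With g = gcd(700, 868) = 28 dividing 644, divide through: 25s ≡ 23 (mod 31).
Since gcd(25, 31) = 1, s ≡ 23·(25)⁻¹ ≡ 22 (mod 31). Smallest non-negative: 22.

22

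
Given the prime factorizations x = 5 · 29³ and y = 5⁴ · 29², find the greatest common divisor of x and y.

min exponent per shared prime: 5 · 29² = 4205

4205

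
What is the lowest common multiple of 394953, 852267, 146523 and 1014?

9359596194

394953 = 3 · 13² · 19 · 41; 852267 = 3 · 13² · 41²; 146523 = 3 · 13² · 17²; 1014 = 2 · 3 · 13²
lcm takes max exponent of each prime: 2 · 3 · 13² · 17² · 19 · 41² = 9359596194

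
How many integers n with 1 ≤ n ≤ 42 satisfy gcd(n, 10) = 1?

17

10 = 2·5. Inclusion–exclusion on these primes:
42 − ⌊42/2⌋ − ⌊42/5⌋ + ⌊42/10⌋ = 17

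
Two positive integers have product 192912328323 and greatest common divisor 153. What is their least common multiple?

1260864891

For any two positive integers, gcd × lcm equals their product. Hence lcm = 192912328323 / 153 = 1260864891.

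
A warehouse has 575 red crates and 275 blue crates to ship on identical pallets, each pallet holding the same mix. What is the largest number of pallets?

Euclid: 575 = 2·275 + 25; 275 = 11·25 + 0. Last nonzero remainder: 25.

25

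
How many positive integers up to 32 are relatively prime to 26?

15

26 = 2·13. Inclusion–exclusion on these primes:
32 − ⌊32/2⌋ − ⌊32/13⌋ + ⌊32/26⌋ = 15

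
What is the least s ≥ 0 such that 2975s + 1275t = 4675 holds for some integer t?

Euclid: 2975 = 2·1275 + 425; 1275 = 3·425 + 0 → gcd = 425; 4675 = 425·11.
Back-substitution yields 2975·(1) + 1275·(-2) = 425, so one solution is s = 1·11 = 11, t = -2·11 = -22.
Solutions in s differ by 1275/425 = 3; the one in [0, 3) is 11 mod 3 = 2.

2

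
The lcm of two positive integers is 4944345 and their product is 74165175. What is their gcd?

gcd·lcm = product, so gcd = 74165175/4944345 = 15.

15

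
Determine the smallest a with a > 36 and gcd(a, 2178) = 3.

39

Multiples of 3 above 36: 3·13, 3·14, … . Need the cofactor coprime to 2178/3 = 726.
Checking s = 13, 14, … the first with gcd(s, 726) = 1 is s = 13, giving 39.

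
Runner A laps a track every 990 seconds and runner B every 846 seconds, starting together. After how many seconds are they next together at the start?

990 = 2 · 3² · 5 · 11; 846 = 2 · 3² · 47
max exponents: 2 · 3² · 5 · 11 · 47 = 46530

46530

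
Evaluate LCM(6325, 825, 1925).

132825

6325 = 5² · 11 · 23; 825 = 3 · 5² · 11; 1925 = 5² · 7 · 11
lcm takes max exponent of each prime: 3 · 5² · 7 · 11 · 23 = 132825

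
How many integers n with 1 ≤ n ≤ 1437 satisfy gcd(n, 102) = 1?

451

102 = 2·3·17. Inclusion–exclusion on these primes:
1437 − ⌊1437/2⌋ − ⌊1437/3⌋ − ⌊1437/17⌋ + ⌊1437/6⌋ + ⌊1437/34⌋ + ⌊1437/51⌋ − ⌊1437/102⌋ = 451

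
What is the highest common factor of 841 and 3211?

1

Euclid: 3211 = 3·841 + 688; 841 = 1·688 + 153; 688 = 4·153 + 76; 153 = 2·76 + 1; 76 = 76·1 + 0. Last nonzero remainder: 1.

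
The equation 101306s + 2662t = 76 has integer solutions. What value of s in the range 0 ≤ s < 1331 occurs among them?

36

Reduce mod 2662: 101306s ≡ 76 (mod 2662). With g = gcd(101306, 2662) = 2 dividing 76, divide through: 50653s ≡ 38 (mod 1331).
Since gcd(50653, 1331) = 1, s ≡ 38·(50653)⁻¹ ≡ 36 (mod 1331). Smallest non-negative: 36.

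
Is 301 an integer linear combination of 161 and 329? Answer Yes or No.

Yes

gcd(161, 329): 329 = 2·161 + 7; 161 = 23·7 + 0 → 7
7 divides 301, so a solution exists.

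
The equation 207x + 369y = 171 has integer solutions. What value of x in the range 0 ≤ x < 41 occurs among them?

gcd(207, 369) = 9 (Euclid: 369 = 1·207 + 162; 207 = 1·162 + 45; 162 = 3·45 + 27; 45 = 1·27 + 18; 27 = 1·18 + 9; 18 = 2·9 + 0), and 9 | 171.
Extended Euclid: 207·(-16) + 369·(9) = 9. Scale by 19: x₀ = -304.
General solution x = x₀ + 41t; reducing mod 41 gives x = 24 (and y = -13).

24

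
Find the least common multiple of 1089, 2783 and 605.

1089 = 3² · 11²; 2783 = 11² · 23; 605 = 5 · 11²
lcm takes max exponent of each prime: 3² · 5 · 11² · 23 = 125235

125235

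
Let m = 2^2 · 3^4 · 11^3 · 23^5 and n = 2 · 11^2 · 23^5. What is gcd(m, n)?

min exponent per shared prime: 2 · 11^2 · 23^5 = 1557595006

1557595006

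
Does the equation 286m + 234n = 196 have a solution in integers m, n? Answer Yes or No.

No

By Bézout, 286m + 234n = 196 has integer solutions iff gcd(286, 234) | 196.
Euclid: 286 = 1·234 + 52; 234 = 4·52 + 26; 52 = 2·26 + 0. gcd = 26; 196 mod 26 = 14. No.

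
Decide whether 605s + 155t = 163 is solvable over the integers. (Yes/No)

gcd(605, 155): 605 = 3·155 + 140; 155 = 1·140 + 15; 140 = 9·15 + 5; 15 = 3·5 + 0 → 5
5 does not divide 163, so a solution does not exist.

No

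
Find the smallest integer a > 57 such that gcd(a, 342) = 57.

Multiples of 57 above 57: 57·2, 57·3, … . Need the cofactor coprime to 342/57 = 6.
Checking s = 2, 3, … the first with gcd(s, 6) = 1 is s = 5, giving 285.

285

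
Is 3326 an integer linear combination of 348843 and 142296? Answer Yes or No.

By Bézout, 348843s + 142296t = 3326 has integer solutions iff gcd(348843, 142296) | 3326.
Euclid: 348843 = 2·142296 + 64251; 142296 = 2·64251 + 13794; 64251 = 4·13794 + 9075; 13794 = 1·9075 + 4719; 9075 = 1·4719 + 4356; 4719 = 1·4356 + 363; 4356 = 12·363 + 0. gcd = 363; 3326 mod 363 = 59. No.

No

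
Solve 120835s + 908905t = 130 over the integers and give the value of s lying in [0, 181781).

Reduce mod 908905: 120835s ≡ 130 (mod 908905). With g = gcd(120835, 908905) = 5 dividing 130, divide through: 24167s ≡ 26 (mod 181781).
Since gcd(24167, 181781) = 1, s ≡ 26·(24167)⁻¹ ≡ 4987 (mod 181781). Smallest non-negative: 4987.

4987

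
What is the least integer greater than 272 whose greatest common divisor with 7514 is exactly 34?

306

gcd(a, 7514) = 34 forces 34 | a; write a = 34s. Then gcd(34s, 34·221) = 34·gcd(s, 221), so need gcd(s, 221) = 1.
34s > 272 gives s ≥ 9. The least s ≥ 9 coprime to 221 is 9, so a = 34·9 = 306.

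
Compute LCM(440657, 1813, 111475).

37092302975

lcm(440657, 1813) = 440657·1813/gcd = 798911141/49 = 16304309
lcm(16304309, 111475) = 16304309·111475/gcd = 1817522845775/49 = 37092302975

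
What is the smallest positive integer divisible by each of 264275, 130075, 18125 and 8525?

264275 = 5² · 11 · 31²; 130075 = 5² · 11² · 43; 18125 = 5⁴ · 29; 8525 = 5² · 11 · 31
lcm takes max exponent of each prime: 5⁴ · 11² · 29 · 31² · 43 = 90626504375

90626504375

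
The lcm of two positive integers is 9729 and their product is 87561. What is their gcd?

9

gcd·lcm = product, so gcd = 87561/9729 = 9.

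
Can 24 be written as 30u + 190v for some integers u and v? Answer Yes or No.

By Bézout, 30u + 190v = 24 has integer solutions iff gcd(30, 190) | 24.
Euclid: 190 = 6·30 + 10; 30 = 3·10 + 0. gcd = 10; 24 mod 10 = 4. No.

No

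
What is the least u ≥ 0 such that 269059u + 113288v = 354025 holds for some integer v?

3

Reduce mod 113288: 269059u ≡ 354025 (mod 113288). With g = gcd(269059, 113288) = 14161 dividing 354025, divide through: 19u ≡ 25 (mod 8).
Since gcd(19, 8) = 1, u ≡ 25·(19)⁻¹ ≡ 3 (mod 8). Smallest non-negative: 3.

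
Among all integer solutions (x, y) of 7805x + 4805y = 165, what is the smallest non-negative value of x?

716

gcd(7805, 4805) = 5 (Euclid: 7805 = 1·4805 + 3000; 4805 = 1·3000 + 1805; 3000 = 1·1805 + 1195; 1805 = 1·1195 + 610; 1195 = 1·610 + 585; 610 = 1·585 + 25; 585 = 23·25 + 10; 25 = 2·10 + 5; 10 = 2·5 + 0), and 5 | 165.
Extended Euclid: 7805·(-386) + 4805·(627) = 5. Scale by 33: x₀ = -12738.
General solution x = x₀ + 961t; reducing mod 961 gives x = 716 (and y = -1163).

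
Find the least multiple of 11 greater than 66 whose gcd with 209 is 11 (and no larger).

77

gcd(t, 209) = 11 forces 11 | t; write t = 11s. Then gcd(11s, 11·19) = 11·gcd(s, 19), so need gcd(s, 19) = 1.
11s > 66 gives s ≥ 7. The least s ≥ 7 coprime to 19 is 7, so t = 11·7 = 77.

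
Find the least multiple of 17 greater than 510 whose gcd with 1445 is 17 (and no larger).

Multiples of 17 above 510: 17·31, 17·32, … . Need the cofactor coprime to 1445/17 = 85.
Checking s = 31, 32, … the first with gcd(s, 85) = 1 is s = 31, giving 527.

527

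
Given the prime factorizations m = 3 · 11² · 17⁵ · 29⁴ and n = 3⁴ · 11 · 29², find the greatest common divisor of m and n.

27753

min exponent per shared prime: 3 · 11 · 29² = 27753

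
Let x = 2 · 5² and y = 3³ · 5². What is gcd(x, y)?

min exponent per shared prime: 5² = 25

25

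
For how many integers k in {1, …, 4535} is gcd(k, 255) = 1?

2277

255 = 3·5·17. Inclusion–exclusion on these primes:
4535 − ⌊4535/3⌋ − ⌊4535/5⌋ − ⌊4535/17⌋ + ⌊4535/15⌋ + ⌊4535/51⌋ + ⌊4535/85⌋ − ⌊4535/255⌋ = 2277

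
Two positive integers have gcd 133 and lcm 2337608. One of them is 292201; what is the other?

Using ab = gcd(a,b)·lcm(a,b) = 133·2337608 = 310901864, we get b = 310901864/292201 = 1064.

1064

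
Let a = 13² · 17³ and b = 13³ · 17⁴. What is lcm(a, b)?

max exponent per prime: 13³ · 17⁴ = 183495637

183495637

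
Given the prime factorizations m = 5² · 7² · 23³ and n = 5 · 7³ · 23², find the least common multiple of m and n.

max exponent per prime: 5² · 7³ · 23³ = 104332025

104332025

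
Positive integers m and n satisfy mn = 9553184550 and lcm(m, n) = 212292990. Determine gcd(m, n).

45

gcd·lcm = product, so gcd = 9553184550/212292990 = 45.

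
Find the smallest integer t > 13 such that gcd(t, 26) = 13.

39

26 = 13·2. Any t with gcd(t, 26) = 13 is a multiple of 13, say 13s, with s coprime to 2.
Need s > 13/13, so s ≥ 2. First s ≥ 2 with gcd(s, 2) = 1 is s = 3. Thus t = 13·3 = 39.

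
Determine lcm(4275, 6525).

123975

4275 = 3² · 5² · 19; 6525 = 3² · 5² · 29
max exponents: 3² · 5² · 19 · 29 = 123975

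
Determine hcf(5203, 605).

121

5203 = 11² · 43
605 = 5 · 11²
Common: 11² = 121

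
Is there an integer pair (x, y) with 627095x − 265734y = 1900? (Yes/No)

No

gcd(627095, 265734): 627095 = 2·265734 + 95627; 265734 = 2·95627 + 74480; 95627 = 1·74480 + 21147; 74480 = 3·21147 + 11039; 21147 = 1·11039 + 10108; 11039 = 1·10108 + 931; 10108 = 10·931 + 798; 931 = 1·798 + 133; 798 = 6·133 + 0 → 133
133 does not divide 1900, so a solution does not exist.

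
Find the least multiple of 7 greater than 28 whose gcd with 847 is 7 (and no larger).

Multiples of 7 above 28: 7·5, 7·6, … . Need the cofactor coprime to 847/7 = 121.
Checking s = 5, 6, … the first with gcd(s, 121) = 1 is s = 5, giving 35.

35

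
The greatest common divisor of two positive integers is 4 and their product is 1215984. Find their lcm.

303996

For any two positive integers, gcd × lcm equals their product. Hence lcm = 1215984 / 4 = 303996.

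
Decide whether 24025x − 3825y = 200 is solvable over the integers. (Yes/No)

gcd(24025, 3825): 24025 = 6·3825 + 1075; 3825 = 3·1075 + 600; 1075 = 1·600 + 475; 600 = 1·475 + 125; 475 = 3·125 + 100; 125 = 1·100 + 25; 100 = 4·25 + 0 → 25
25 divides 200, so a solution exists.

Yes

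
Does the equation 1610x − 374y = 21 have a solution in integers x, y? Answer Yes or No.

gcd(1610, 374): 1610 = 4·374 + 114; 374 = 3·114 + 32; 114 = 3·32 + 18; 32 = 1·18 + 14; 18 = 1·14 + 4; 14 = 3·4 + 2; 4 = 2·2 + 0 → 2
2 does not divide 21, so a solution does not exist.

No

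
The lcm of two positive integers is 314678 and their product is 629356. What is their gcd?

2

gcd·lcm = product, so gcd = 629356/314678 = 2.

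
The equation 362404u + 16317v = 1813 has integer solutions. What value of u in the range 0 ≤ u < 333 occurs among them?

148

gcd(362404, 16317) = 49 (Euclid: 362404 = 22·16317 + 3430; 16317 = 4·3430 + 2597; 3430 = 1·2597 + 833; 2597 = 3·833 + 98; 833 = 8·98 + 49; 98 = 2·49 + 0), and 49 | 1813.
Extended Euclid: 362404·(157) + 16317·(-3487) = 49. Scale by 37: u₀ = 5809.
General solution u = u₀ + 333t; reducing mod 333 gives u = 148 (and v = -3287).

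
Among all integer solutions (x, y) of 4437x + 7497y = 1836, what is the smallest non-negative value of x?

Euclid: 7497 = 1·4437 + 3060; 4437 = 1·3060 + 1377; 3060 = 2·1377 + 306; 1377 = 4·306 + 153; 306 = 2·153 + 0 → gcd = 153; 1836 = 153·12.
Back-substitution yields 4437·(22) + 7497·(-13) = 153, so one solution is x = 22·12 = 264, y = -13·12 = -156.
Solutions in x differ by 7497/153 = 49; the one in [0, 49) is 264 mod 49 = 19.

19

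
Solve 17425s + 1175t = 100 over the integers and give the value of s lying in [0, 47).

23

gcd(17425, 1175) = 25 (Euclid: 17425 = 14·1175 + 975; 1175 = 1·975 + 200; 975 = 4·200 + 175; 200 = 1·175 + 25; 175 = 7·25 + 0), and 25 | 100.
Extended Euclid: 17425·(-6) + 1175·(89) = 25. Scale by 4: s₀ = -24.
General solution s = s₀ + 47k; reducing mod 47 gives s = 23 (and t = -341).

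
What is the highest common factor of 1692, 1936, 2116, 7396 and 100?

gcd(1692, 1936): 1936 = 1·1692 + 244; 1692 = 6·244 + 228; 244 = 1·228 + 16; 228 = 14·16 + 4; 16 = 4·4 + 0 → 4
gcd(4, 2116): 2116 = 529·4 + 0 → 4
gcd(4, 7396): 7396 = 1849·4 + 0 → 4
gcd(4, 100): 100 = 25·4 + 0 → 4

4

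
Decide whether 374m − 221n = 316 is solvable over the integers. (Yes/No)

No

By Bézout, 374m − 221n = 316 has integer solutions iff gcd(374, 221) | 316.
Euclid: 374 = 1·221 + 153; 221 = 1·153 + 68; 153 = 2·68 + 17; 68 = 4·17 + 0. gcd = 17; 316 mod 17 = 10. No.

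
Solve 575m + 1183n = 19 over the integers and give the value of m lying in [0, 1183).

1146

gcd(575, 1183) = 1 (Euclid: 1183 = 2·575 + 33; 575 = 17·33 + 14; 33 = 2·14 + 5; 14 = 2·5 + 4; 5 = 1·4 + 1; 4 = 4·1 + 0), and 1 | 19.
Extended Euclid: 575·(-251) + 1183·(122) = 1. Scale by 19: m₀ = -4769.
General solution m = m₀ + 1183t; reducing mod 1183 gives m = 1146 (and n = -557).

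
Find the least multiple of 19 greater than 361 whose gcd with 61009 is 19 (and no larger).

gcd(x, 61009) = 19 forces 19 | x; write x = 19s. Then gcd(19s, 19·3211) = 19·gcd(s, 3211), so need gcd(s, 3211) = 1.
19s > 361 gives s ≥ 20. The least s ≥ 20 coprime to 3211 is 20, so x = 19·20 = 380.

380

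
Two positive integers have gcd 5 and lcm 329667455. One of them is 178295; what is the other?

9245

m·n = gcd·lcm = 5·329667455 = 1648337275, so n = 1648337275/178295 = 9245.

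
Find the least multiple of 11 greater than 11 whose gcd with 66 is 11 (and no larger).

gcd(m, 66) = 11 forces 11 | m; write m = 11s. Then gcd(11s, 11·6) = 11·gcd(s, 6), so need gcd(s, 6) = 1.
11s > 11 gives s ≥ 2. The least s ≥ 2 coprime to 6 is 5, so m = 11·5 = 55.

55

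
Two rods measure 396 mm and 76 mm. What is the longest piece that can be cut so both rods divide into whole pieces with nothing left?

396 = 2² · 3² · 11
76 = 2² · 19
Common: 2² = 4

4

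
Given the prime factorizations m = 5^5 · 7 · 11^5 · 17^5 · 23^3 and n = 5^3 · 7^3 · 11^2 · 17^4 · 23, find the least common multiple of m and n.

max exponent per prime: 5^5 · 7^3 · 11^5 · 17^5 · 23^3 = 2982192560455683334375

2982192560455683334375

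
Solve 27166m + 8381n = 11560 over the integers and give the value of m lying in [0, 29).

Euclid: 27166 = 3·8381 + 2023; 8381 = 4·2023 + 289; 2023 = 7·289 + 0 → gcd = 289; 11560 = 289·40.
Back-substitution yields 27166·(-4) + 8381·(13) = 289, so one solution is m = -4·40 = -160, n = 13·40 = 520.
Solutions in m differ by 8381/289 = 29; the one in [0, 29) is -160 mod 29 = 14.

14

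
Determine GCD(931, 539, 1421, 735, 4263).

49

gcd(931, 539): 931 = 1·539 + 392; 539 = 1·392 + 147; 392 = 2·147 + 98; 147 = 1·98 + 49; 98 = 2·49 + 0 → 49
gcd(49, 1421): 1421 = 29·49 + 0 → 49
gcd(49, 735): 735 = 15·49 + 0 → 49
gcd(49, 4263): 4263 = 87·49 + 0 → 49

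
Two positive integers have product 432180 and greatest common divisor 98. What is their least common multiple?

4410

For any two positive integers, gcd × lcm equals their product. Hence lcm = 432180 / 98 = 4410.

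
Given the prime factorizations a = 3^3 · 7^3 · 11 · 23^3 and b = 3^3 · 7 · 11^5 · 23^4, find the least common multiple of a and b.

max exponent per prime: 3^3 · 7^3 · 11^5 · 23^4 = 417380979643551

417380979643551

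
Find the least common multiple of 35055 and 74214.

35055 = 3² · 5 · 19 · 41; 74214 = 2 · 3² · 7 · 19 · 31
max exponents: 2 · 3² · 5 · 7 · 19 · 31 · 41 = 15213870

15213870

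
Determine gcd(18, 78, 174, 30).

6

18 = 2 · 3²; 78 = 2 · 3 · 13; 174 = 2 · 3 · 29; 30 = 2 · 3 · 5
gcd takes min exponent of each prime: 2 · 3 = 6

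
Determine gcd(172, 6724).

4

172 = 2² · 43
6724 = 2² · 41²
Common: 2² = 4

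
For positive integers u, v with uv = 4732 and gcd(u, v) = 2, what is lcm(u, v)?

2366

gcd·lcm = product, so lcm = 4732/2 = 2366.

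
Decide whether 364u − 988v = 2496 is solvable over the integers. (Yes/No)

Yes

gcd(364, 988): 988 = 2·364 + 260; 364 = 1·260 + 104; 260 = 2·104 + 52; 104 = 2·52 + 0 → 52
52 divides 2496, so a solution exists.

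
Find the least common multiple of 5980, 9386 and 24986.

2074587580

5980 = 2² · 5 · 13 · 23; 9386 = 2 · 13 · 19²; 24986 = 2 · 13 · 31²
lcm takes max exponent of each prime: 2² · 5 · 13 · 19² · 23 · 31² = 2074587580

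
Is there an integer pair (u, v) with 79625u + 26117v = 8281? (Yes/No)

Yes

By Bézout, 79625u + 26117v = 8281 has integer solutions iff gcd(79625, 26117) | 8281.
Euclid: 79625 = 3·26117 + 1274; 26117 = 20·1274 + 637; 1274 = 2·637 + 0. gcd = 637; 8281 mod 637 = 0. Yes.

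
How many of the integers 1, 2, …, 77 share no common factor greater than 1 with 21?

44

Prime factors of 21: 3, 7. Count integers ≤ 77 divisible by none of them.
By inclusion–exclusion: 77 − ⌊77/3⌋ − ⌊77/7⌋ + ⌊77/21⌋ = 44.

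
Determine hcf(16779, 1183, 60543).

16779 = 3 · 7 · 17 · 47; 1183 = 7 · 13²; 60543 = 3² · 7 · 31²
gcd takes min exponent of each prime: 7 = 7

7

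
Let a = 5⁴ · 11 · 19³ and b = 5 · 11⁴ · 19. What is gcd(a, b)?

min exponent per shared prime: 5 · 11 · 19 = 1045

1045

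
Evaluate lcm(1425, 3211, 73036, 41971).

lcm(1425, 3211) = 1425·3211/gcd = 4575675/19 = 240825
lcm(240825, 73036) = 240825·73036/gcd = 17588894700/19 = 925731300
lcm(925731300, 41971) = 925731300·41971/gcd = 38853868392300/19 = 2044940441700

2044940441700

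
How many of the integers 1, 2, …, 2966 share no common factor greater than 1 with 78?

913

Prime factors of 78: 2, 3, 13. Count integers ≤ 2966 divisible by none of them.
By inclusion–exclusion: 2966 − ⌊2966/2⌋ − ⌊2966/3⌋ − ⌊2966/13⌋ + ⌊2966/6⌋ + ⌊2966/26⌋ + ⌊2966/39⌋ − ⌊2966/78⌋ = 913.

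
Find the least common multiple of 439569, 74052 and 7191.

lcm(439569, 74052) = 439569·74052/gcd = 32550963588/153 = 212751396
lcm(212751396, 7191) = 212751396·7191/gcd = 1529895288636/153 = 9999315612

9999315612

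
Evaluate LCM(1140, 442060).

1140 = 2² · 3 · 5 · 19; 442060 = 2² · 5 · 23 · 31²
max exponents: 2² · 3 · 5 · 19 · 23 · 31² = 25197420

25197420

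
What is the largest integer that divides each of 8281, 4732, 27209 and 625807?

8281 = 7² · 13²; 4732 = 2² · 7 · 13²; 27209 = 7 · 13² · 23; 625807 = 7 · 13² · 23²
gcd takes min exponent of each prime: 7 · 13² = 1183

1183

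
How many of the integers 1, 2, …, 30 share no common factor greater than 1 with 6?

10

Prime factors of 6: 2, 3. Count integers ≤ 30 divisible by none of them.
By inclusion–exclusion: 30 − ⌊30/2⌋ − ⌊30/3⌋ + ⌊30/6⌋ = 10.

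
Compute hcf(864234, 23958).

Euclid: 864234 = 36·23958 + 1746; 23958 = 13·1746 + 1260; 1746 = 1·1260 + 486; 1260 = 2·486 + 288; 486 = 1·288 + 198; 288 = 1·198 + 90; 198 = 2·90 + 18; 90 = 5·18 + 0. Last nonzero remainder: 18.

18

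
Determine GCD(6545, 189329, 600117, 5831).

6545 = 5 · 7 · 11 · 17; 189329 = 7 · 17 · 37 · 43; 600117 = 3 · 7 · 17 · 41²; 5831 = 7³ · 17
gcd takes min exponent of each prime: 7 · 17 = 119

119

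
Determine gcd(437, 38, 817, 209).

gcd(437, 38): 437 = 11·38 + 19; 38 = 2·19 + 0 → 19
gcd(19, 817): 817 = 43·19 + 0 → 19
gcd(19, 209): 209 = 11·19 + 0 → 19

19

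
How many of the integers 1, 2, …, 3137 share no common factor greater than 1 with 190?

1189

190 = 2·5·19. Inclusion–exclusion on these primes:
3137 − ⌊3137/2⌋ − ⌊3137/5⌋ − ⌊3137/19⌋ + ⌊3137/10⌋ + ⌊3137/38⌋ + ⌊3137/95⌋ − ⌊3137/190⌋ = 1189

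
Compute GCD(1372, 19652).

Euclid: 19652 = 14·1372 + 444; 1372 = 3·444 + 40; 444 = 11·40 + 4; 40 = 10·4 + 0. Last nonzero remainder: 4.

4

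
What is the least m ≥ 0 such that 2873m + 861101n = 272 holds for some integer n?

35667

gcd(2873, 861101) = 17 (Euclid: 861101 = 299·2873 + 2074; 2873 = 1·2074 + 799; 2074 = 2·799 + 476; 799 = 1·476 + 323; 476 = 1·323 + 153; 323 = 2·153 + 17; 153 = 9·17 + 0), and 17 | 272.
Extended Euclid: 2873·(5395) + 861101·(-18) = 17. Scale by 16: m₀ = 86320.
General solution m = m₀ + 50653t; reducing mod 50653 gives m = 35667 (and n = -119).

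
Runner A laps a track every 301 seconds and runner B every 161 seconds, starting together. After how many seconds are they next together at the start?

6923

301 = 7 · 43; 161 = 7 · 23
max exponents: 7 · 23 · 43 = 6923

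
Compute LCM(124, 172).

124 = 2² · 31; 172 = 2² · 43
max exponents: 2² · 31 · 43 = 5332

5332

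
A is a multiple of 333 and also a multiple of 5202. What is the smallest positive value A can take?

gcd first: 5202 = 15·333 + 207; 333 = 1·207 + 126; 207 = 1·126 + 81; 126 = 1·81 + 45; 81 = 1·45 + 36; 45 = 1·36 + 9; 36 = 4·9 + 0 → gcd = 9
lcm = 333·5202/gcd = 1732266/9 = 192474

192474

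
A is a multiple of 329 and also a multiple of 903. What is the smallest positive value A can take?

gcd first: 903 = 2·329 + 245; 329 = 1·245 + 84; 245 = 2·84 + 77; 84 = 1·77 + 7; 77 = 11·7 + 0 → gcd = 7
lcm = 329·903/gcd = 297087/7 = 42441

42441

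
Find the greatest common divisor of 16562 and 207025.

Euclid: 207025 = 12·16562 + 8281; 16562 = 2·8281 + 0. Last nonzero remainder: 8281.

8281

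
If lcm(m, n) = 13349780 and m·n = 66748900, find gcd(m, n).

5

From gcd × lcm = mn: gcd = 66748900 / 13349780 = 5.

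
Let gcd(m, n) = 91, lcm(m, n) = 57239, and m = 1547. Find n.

m·n = gcd·lcm = 91·57239 = 5208749, so n = 5208749/1547 = 3367.

3367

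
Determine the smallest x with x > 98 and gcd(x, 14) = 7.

105

gcd(x, 14) = 7 forces 7 | x; write x = 7s. Then gcd(7s, 7·2) = 7·gcd(s, 2), so need gcd(s, 2) = 1.
7s > 98 gives s ≥ 15. The least s ≥ 15 coprime to 2 is 15, so x = 7·15 = 105.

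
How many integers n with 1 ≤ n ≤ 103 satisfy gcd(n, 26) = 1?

48

26 = 2·13. Inclusion–exclusion on these primes:
103 − ⌊103/2⌋ − ⌊103/13⌋ + ⌊103/26⌋ = 48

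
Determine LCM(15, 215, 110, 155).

15 = 3 · 5; 215 = 5 · 43; 110 = 2 · 5 · 11; 155 = 5 · 31
lcm takes max exponent of each prime: 2 · 3 · 5 · 11 · 31 · 43 = 439890

439890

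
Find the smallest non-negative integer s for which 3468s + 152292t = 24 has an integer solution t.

3557

Euclid: 152292 = 43·3468 + 3168; 3468 = 1·3168 + 300; 3168 = 10·300 + 168; 300 = 1·168 + 132; 168 = 1·132 + 36; 132 = 3·36 + 24; 36 = 1·24 + 12; 24 = 2·12 + 0 → gcd = 12; 24 = 12·2.
Back-substitution yields 3468·(-4567) + 152292·(104) = 12, so one solution is s = -4567·2 = -9134, t = 104·2 = 208.
Solutions in s differ by 152292/12 = 12691; the one in [0, 12691) is -9134 mod 12691 = 3557.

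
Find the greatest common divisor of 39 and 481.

Euclid: 481 = 12·39 + 13; 39 = 3·13 + 0. Last nonzero remainder: 13.

13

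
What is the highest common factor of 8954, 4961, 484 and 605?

8954 = 2 · 11² · 37; 4961 = 11² · 41; 484 = 2² · 11²; 605 = 5 · 11²
gcd takes min exponent of each prime: 11² = 121

121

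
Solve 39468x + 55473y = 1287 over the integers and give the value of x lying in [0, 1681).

603

Euclid: 55473 = 1·39468 + 16005; 39468 = 2·16005 + 7458; 16005 = 2·7458 + 1089; 7458 = 6·1089 + 924; 1089 = 1·924 + 165; 924 = 5·165 + 99; 165 = 1·99 + 66; 99 = 1·66 + 33; 66 = 2·33 + 0 → gcd = 33; 1287 = 33·39.
Back-substitution yields 39468·(662) + 55473·(-471) = 33, so one solution is x = 662·39 = 25818, y = -471·39 = -18369.
Solutions in x differ by 55473/33 = 1681; the one in [0, 1681) is 25818 mod 1681 = 603.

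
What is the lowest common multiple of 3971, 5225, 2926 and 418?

1389850

3971 = 11 · 19²; 5225 = 5² · 11 · 19; 2926 = 2 · 7 · 11 · 19; 418 = 2 · 11 · 19
lcm takes max exponent of each prime: 2 · 5² · 7 · 11 · 19² = 1389850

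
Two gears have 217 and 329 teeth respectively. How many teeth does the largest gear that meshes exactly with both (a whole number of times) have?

7

Euclid: 329 = 1·217 + 112; 217 = 1·112 + 105; 112 = 1·105 + 7; 105 = 15·7 + 0. Last nonzero remainder: 7.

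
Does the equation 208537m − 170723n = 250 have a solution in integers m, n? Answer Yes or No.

gcd(208537, 170723): 208537 = 1·170723 + 37814; 170723 = 4·37814 + 19467; 37814 = 1·19467 + 18347; 19467 = 1·18347 + 1120; 18347 = 16·1120 + 427; 1120 = 2·427 + 266; 427 = 1·266 + 161; 266 = 1·161 + 105; 161 = 1·105 + 56; 105 = 1·56 + 49; 56 = 1·49 + 7; 49 = 7·7 + 0 → 7
7 does not divide 250, so a solution does not exist.

No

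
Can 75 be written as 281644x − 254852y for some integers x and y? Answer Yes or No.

No

By Bézout, 281644x − 254852y = 75 has integer solutions iff gcd(281644, 254852) | 75.
Euclid: 281644 = 1·254852 + 26792; 254852 = 9·26792 + 13724; 26792 = 1·13724 + 13068; 13724 = 1·13068 + 656; 13068 = 19·656 + 604; 656 = 1·604 + 52; 604 = 11·52 + 32; 52 = 1·32 + 20; 32 = 1·20 + 12; 20 = 1·12 + 8; 12 = 1·8 + 4; 8 = 2·4 + 0. gcd = 4; 75 mod 4 = 3. No.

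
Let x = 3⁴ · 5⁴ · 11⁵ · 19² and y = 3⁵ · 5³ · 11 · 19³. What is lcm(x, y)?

167768537866875

max exponent per prime: 3⁵ · 5⁴ · 11⁵ · 19³ = 167768537866875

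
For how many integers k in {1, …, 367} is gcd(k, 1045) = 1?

1045 = 5·11·19. Inclusion–exclusion on these primes:
367 − ⌊367/5⌋ − ⌊367/11⌋ − ⌊367/19⌋ + ⌊367/55⌋ + ⌊367/95⌋ + ⌊367/209⌋ − ⌊367/1045⌋ = 252

252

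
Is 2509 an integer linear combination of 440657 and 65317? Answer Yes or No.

No

By Bézout, 440657p − 65317q = 2509 has integer solutions iff gcd(440657, 65317) | 2509.
Euclid: 440657 = 6·65317 + 48755; 65317 = 1·48755 + 16562; 48755 = 2·16562 + 15631; 16562 = 1·15631 + 931; 15631 = 16·931 + 735; 931 = 1·735 + 196; 735 = 3·196 + 147; 196 = 1·147 + 49; 147 = 3·49 + 0. gcd = 49; 2509 mod 49 = 10. No.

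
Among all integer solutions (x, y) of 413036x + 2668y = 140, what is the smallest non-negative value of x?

Euclid: 413036 = 154·2668 + 2164; 2668 = 1·2164 + 504; 2164 = 4·504 + 148; 504 = 3·148 + 60; 148 = 2·60 + 28; 60 = 2·28 + 4; 28 = 7·4 + 0 → gcd = 4; 140 = 4·35.
Back-substitution yields 413036·(-90) + 2668·(13933) = 4, so one solution is x = -90·35 = -3150, y = 13933·35 = 487655.
Solutions in x differ by 2668/4 = 667; the one in [0, 667) is -3150 mod 667 = 185.

185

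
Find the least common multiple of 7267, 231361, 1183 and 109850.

45265779650

7267 = 13² · 43; 231361 = 13² · 37²; 1183 = 7 · 13²; 109850 = 2 · 5² · 13³
lcm takes max exponent of each prime: 2 · 5² · 7 · 13³ · 37² · 43 = 45265779650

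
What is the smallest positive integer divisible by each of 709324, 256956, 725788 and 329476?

lcm(709324, 256956) = 709324·256956/gcd = 182265057744/196 = 929923764
lcm(929923764, 725788) = 929923764·725788/gcd = 674927508826032/31556 = 21388246572
lcm(21388246572, 329476) = 21388246572·329476/gcd = 7046913927556272/196 = 35953642487532

35953642487532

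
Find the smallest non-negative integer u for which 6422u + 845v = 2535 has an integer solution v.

0

gcd(6422, 845) = 169 (Euclid: 6422 = 7·845 + 507; 845 = 1·507 + 338; 507 = 1·338 + 169; 338 = 2·169 + 0), and 169 | 2535.
Extended Euclid: 6422·(2) + 845·(-15) = 169. Scale by 15: u₀ = 30.
General solution u = u₀ + 5t; reducing mod 5 gives u = 0 (and v = 3).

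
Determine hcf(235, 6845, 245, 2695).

5

gcd(235, 6845): 6845 = 29·235 + 30; 235 = 7·30 + 25; 30 = 1·25 + 5; 25 = 5·5 + 0 → 5
gcd(5, 245): 245 = 49·5 + 0 → 5
gcd(5, 2695): 2695 = 539·5 + 0 → 5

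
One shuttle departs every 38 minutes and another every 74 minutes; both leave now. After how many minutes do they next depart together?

1406

38 = 2 · 19; 74 = 2 · 37
max exponents: 2 · 19 · 37 = 1406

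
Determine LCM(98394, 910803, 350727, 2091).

98394 = 2 · 3 · 23² · 31; 910803 = 3 · 19² · 29²; 350727 = 3 · 13 · 17 · 23²; 2091 = 3 · 17 · 41
lcm takes max exponent of each prime: 2 · 3 · 13 · 17 · 19² · 23² · 29² · 31 · 41 = 270674874670434

270674874670434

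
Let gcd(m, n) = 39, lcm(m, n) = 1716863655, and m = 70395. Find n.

m·n = gcd·lcm = 39·1716863655 = 66957682545, so n = 66957682545/70395 = 951171.

951171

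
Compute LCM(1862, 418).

20482

1862 = 2 · 7² · 19; 418 = 2 · 11 · 19
max exponents: 2 · 7² · 11 · 19 = 20482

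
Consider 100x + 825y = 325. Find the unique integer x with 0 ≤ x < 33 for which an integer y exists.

gcd(100, 825) = 25 (Euclid: 825 = 8·100 + 25; 100 = 4·25 + 0), and 25 | 325.
Extended Euclid: 100·(-8) + 825·(1) = 25. Scale by 13: x₀ = -104.
General solution x = x₀ + 33t; reducing mod 33 gives x = 28 (and y = -3).

28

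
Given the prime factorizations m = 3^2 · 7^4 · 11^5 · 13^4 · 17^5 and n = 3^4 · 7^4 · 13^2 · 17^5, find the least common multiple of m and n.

max exponent per prime: 3^4 · 7^4 · 11^5 · 13^4 · 17^5 = 1270160552965157440587

1270160552965157440587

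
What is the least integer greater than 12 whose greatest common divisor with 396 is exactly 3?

15

gcd(x, 396) = 3 forces 3 | x; write x = 3s. Then gcd(3s, 3·132) = 3·gcd(s, 132), so need gcd(s, 132) = 1.
3s > 12 gives s ≥ 5. The least s ≥ 5 coprime to 132 is 5, so x = 3·5 = 15.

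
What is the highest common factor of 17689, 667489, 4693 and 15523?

17689 = 7² · 19²; 667489 = 19² · 43²; 4693 = 13 · 19²; 15523 = 19² · 43
gcd takes min exponent of each prime: 19² = 361

361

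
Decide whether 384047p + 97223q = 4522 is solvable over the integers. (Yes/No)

Yes

gcd(384047, 97223): 384047 = 3·97223 + 92378; 97223 = 1·92378 + 4845; 92378 = 19·4845 + 323; 4845 = 15·323 + 0 → 323
323 divides 4522, so a solution exists.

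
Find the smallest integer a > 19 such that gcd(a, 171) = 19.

gcd(a, 171) = 19 forces 19 | a; write a = 19s. Then gcd(19s, 19·9) = 19·gcd(s, 9), so need gcd(s, 9) = 1.
19s > 19 gives s ≥ 2. The least s ≥ 2 coprime to 9 is 2, so a = 19·2 = 38.

38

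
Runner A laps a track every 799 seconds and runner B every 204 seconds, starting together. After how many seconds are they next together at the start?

9588

799 = 17 · 47; 204 = 2² · 3 · 17
max exponents: 2² · 3 · 17 · 47 = 9588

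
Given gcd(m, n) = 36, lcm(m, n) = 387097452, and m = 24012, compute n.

m·n = gcd·lcm = 36·387097452 = 13935508272, so n = 13935508272/24012 = 580356.

580356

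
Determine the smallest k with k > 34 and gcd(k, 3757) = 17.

3757 = 17·221. Any k with gcd(k, 3757) = 17 is a multiple of 17, say 17s, with s coprime to 221.
Need s > 34/17, so s ≥ 3. First s ≥ 3 with gcd(s, 221) = 1 is s = 3. Thus k = 17·3 = 51.

51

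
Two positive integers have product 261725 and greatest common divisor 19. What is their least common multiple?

13775

For any two positive integers, gcd × lcm equals their product. Hence lcm = 261725 / 19 = 13775.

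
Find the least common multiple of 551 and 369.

gcd first: 551 = 1·369 + 182; 369 = 2·182 + 5; 182 = 36·5 + 2; 5 = 2·2 + 1; 2 = 2·1 + 0 → gcd = 1
lcm = 551·369/gcd = 203319/1 = 203319

203319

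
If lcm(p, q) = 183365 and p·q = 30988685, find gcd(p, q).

169

gcd·lcm = product, so gcd = 30988685/183365 = 169.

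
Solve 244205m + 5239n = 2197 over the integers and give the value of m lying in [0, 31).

17

gcd(244205, 5239) = 169 (Euclid: 244205 = 46·5239 + 3211; 5239 = 1·3211 + 2028; 3211 = 1·2028 + 1183; 2028 = 1·1183 + 845; 1183 = 1·845 + 338; 845 = 2·338 + 169; 338 = 2·169 + 0), and 169 | 2197.
Extended Euclid: 244205·(-13) + 5239·(606) = 169. Scale by 13: m₀ = -169.
General solution m = m₀ + 31t; reducing mod 31 gives m = 17 (and n = -792).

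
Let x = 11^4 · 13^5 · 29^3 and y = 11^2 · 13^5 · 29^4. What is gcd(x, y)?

min exponent per shared prime: 11^2 · 13^5 · 29^3 = 1095711262217

1095711262217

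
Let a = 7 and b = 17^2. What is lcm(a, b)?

2023

max exponent per prime: 7 · 17^2 = 2023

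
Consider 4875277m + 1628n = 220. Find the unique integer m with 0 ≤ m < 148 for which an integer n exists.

Euclid: 4875277 = 2994·1628 + 1045; 1628 = 1·1045 + 583; 1045 = 1·583 + 462; 583 = 1·462 + 121; 462 = 3·121 + 99; 121 = 1·99 + 22; 99 = 4·22 + 11; 22 = 2·11 + 0 → gcd = 11; 220 = 11·20.
Back-substitution yields 4875277·(67) + 1628·(-200641) = 11, so one solution is m = 67·20 = 1340, n = -200641·20 = -4012820.
Solutions in m differ by 1628/11 = 148; the one in [0, 148) is 1340 mod 148 = 8.

8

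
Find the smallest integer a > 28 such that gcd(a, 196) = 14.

196 = 14·14. Any a with gcd(a, 196) = 14 is a multiple of 14, say 14s, with s coprime to 14.
Need s > 28/14, so s ≥ 3. First s ≥ 3 with gcd(s, 14) = 1 is s = 3. Thus a = 14·3 = 42.

42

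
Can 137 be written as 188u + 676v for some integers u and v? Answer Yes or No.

By Bézout, 188u + 676v = 137 has integer solutions iff gcd(188, 676) | 137.
Euclid: 676 = 3·188 + 112; 188 = 1·112 + 76; 112 = 1·76 + 36; 76 = 2·36 + 4; 36 = 9·4 + 0. gcd = 4; 137 mod 4 = 1. No.

No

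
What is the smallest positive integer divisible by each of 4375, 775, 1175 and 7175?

4375 = 5⁴ · 7; 775 = 5² · 31; 1175 = 5² · 47; 7175 = 5² · 7 · 41
lcm takes max exponent of each prime: 5⁴ · 7 · 31 · 41 · 47 = 261349375

261349375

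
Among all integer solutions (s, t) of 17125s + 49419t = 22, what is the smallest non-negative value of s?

22183

Reduce mod 49419: 17125s ≡ 22 (mod 49419). With g = gcd(17125, 49419) = 1 dividing 22, divide through: 17125s ≡ 22 (mod 49419).
Since gcd(17125, 49419) = 1, s ≡ 22·(17125)⁻¹ ≡ 22183 (mod 49419). Smallest non-negative: 22183.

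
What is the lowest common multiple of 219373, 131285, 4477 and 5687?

lcm(219373, 131285) = 219373·131285/gcd = 28800384305/847 = 34002815
lcm(34002815, 4477) = 34002815·4477/gcd = 152230602755/4477 = 34002815
lcm(34002815, 5687) = 34002815·5687/gcd = 193374008905/121 = 1598132305

1598132305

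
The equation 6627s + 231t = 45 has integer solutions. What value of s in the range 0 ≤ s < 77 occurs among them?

9

gcd(6627, 231) = 3 (Euclid: 6627 = 28·231 + 159; 231 = 1·159 + 72; 159 = 2·72 + 15; 72 = 4·15 + 12; 15 = 1·12 + 3; 12 = 4·3 + 0), and 3 | 45.
Extended Euclid: 6627·(16) + 231·(-459) = 3. Scale by 15: s₀ = 240.
General solution s = s₀ + 77k; reducing mod 77 gives s = 9 (and t = -258).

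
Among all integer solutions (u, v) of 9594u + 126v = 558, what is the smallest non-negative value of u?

gcd(9594, 126) = 18 (Euclid: 9594 = 76·126 + 18; 126 = 7·18 + 0), and 18 | 558.
Extended Euclid: 9594·(1) + 126·(-76) = 18. Scale by 31: u₀ = 31.
General solution u = u₀ + 7t; reducing mod 7 gives u = 3 (and v = -224).

3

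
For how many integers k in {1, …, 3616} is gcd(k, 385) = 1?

2254

385 = 5·7·11. Inclusion–exclusion on these primes:
3616 − ⌊3616/5⌋ − ⌊3616/7⌋ − ⌊3616/11⌋ + ⌊3616/35⌋ + ⌊3616/55⌋ + ⌊3616/77⌋ − ⌊3616/385⌋ = 2254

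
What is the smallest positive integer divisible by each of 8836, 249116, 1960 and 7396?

8836 = 2² · 47²; 249116 = 2² · 7² · 31 · 41; 1960 = 2³ · 5 · 7²; 7396 = 2² · 43²
lcm takes max exponent of each prime: 2³ · 5 · 7² · 31 · 41 · 43² · 47² = 10174996041560

10174996041560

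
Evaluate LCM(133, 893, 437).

133 = 7 · 19; 893 = 19 · 47; 437 = 19 · 23
lcm takes max exponent of each prime: 7 · 19 · 23 · 47 = 143773

143773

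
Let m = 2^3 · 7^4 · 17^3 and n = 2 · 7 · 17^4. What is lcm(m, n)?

max exponent per prime: 2^3 · 7^4 · 17^4 = 1604271368

1604271368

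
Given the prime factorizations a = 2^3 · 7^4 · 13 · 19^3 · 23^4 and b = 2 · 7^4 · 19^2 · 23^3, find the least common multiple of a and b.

max exponent per prime: 2^3 · 7^4 · 13 · 19^3 · 23^4 = 479289203641976

479289203641976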